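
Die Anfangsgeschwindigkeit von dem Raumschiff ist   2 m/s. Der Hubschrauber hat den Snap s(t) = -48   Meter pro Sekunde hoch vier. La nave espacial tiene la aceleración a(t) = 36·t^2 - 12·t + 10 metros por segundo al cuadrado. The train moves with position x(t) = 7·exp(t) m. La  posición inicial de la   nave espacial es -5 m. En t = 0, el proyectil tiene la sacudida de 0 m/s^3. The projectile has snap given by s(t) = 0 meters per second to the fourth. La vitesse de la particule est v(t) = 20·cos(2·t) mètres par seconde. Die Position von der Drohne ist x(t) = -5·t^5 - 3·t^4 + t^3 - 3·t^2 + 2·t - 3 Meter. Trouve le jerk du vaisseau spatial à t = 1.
En partant de l'accélération a(t) = 36·t^2 - 12·t + 10, nous prenons 1 dérivée. En dérivant l'accélération, nous obtenons le jerk: j(t) = 72·t - 12. Nous avons le jerk j(t) = 72·t - 12. En substituant t = 1: j(1) = 60.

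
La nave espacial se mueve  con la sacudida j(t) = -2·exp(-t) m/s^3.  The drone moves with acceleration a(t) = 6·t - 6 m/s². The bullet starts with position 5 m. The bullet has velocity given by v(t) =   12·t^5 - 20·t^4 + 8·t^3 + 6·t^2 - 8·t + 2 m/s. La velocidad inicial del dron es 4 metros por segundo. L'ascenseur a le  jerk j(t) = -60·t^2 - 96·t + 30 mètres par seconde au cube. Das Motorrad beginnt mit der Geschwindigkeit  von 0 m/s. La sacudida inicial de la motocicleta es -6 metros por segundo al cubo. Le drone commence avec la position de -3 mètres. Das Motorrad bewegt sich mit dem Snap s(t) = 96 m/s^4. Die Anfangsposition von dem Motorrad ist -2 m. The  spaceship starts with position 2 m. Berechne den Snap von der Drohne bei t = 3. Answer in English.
We must differentiate our acceleration equation a(t) = 6·t - 6 2 times. The derivative of acceleration gives jerk: j(t) = 6. The derivative of jerk gives snap: s(t) = 0. From the given snap equation s(t) = 0, we substitute t = 3 to get s = 0.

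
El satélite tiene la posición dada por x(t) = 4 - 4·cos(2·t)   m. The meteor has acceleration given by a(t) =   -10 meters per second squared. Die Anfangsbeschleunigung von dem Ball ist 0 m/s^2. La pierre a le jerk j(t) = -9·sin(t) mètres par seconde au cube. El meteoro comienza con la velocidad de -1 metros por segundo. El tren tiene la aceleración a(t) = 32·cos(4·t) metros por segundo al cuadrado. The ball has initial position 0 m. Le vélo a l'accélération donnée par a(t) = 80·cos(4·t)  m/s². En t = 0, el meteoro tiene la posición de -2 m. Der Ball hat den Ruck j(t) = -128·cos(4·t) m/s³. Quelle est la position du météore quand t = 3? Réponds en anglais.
We must find the antiderivative of our acceleration equation a(t) = -10 2 times. Taking ∫a(t)dt and applying v(0) = -1, we find v(t) = -10·t - 1. The antiderivative of velocity, with x(0) = -2, gives position: x(t) = -5·t^2 - t - 2. We have position x(t) = -5·t^2 - t - 2. Substituting t = 3: x(3) = -50.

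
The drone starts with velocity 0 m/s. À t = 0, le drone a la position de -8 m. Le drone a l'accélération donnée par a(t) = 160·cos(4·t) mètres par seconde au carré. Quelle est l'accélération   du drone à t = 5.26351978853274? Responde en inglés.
Using a(t) = 160·cos(4·t) and substituting t = 5.26351978853274, we find a = -94.7443362914220.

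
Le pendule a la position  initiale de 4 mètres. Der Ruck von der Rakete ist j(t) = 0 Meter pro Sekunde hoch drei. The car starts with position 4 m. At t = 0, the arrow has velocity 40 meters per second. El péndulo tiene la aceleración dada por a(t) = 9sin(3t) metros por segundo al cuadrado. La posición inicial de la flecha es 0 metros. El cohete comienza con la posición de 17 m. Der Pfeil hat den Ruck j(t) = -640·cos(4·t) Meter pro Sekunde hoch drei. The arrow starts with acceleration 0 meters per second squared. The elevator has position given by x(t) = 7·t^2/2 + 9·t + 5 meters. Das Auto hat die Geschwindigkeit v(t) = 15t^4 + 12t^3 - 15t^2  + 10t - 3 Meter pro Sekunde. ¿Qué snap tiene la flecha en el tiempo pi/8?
Debemos derivar nuestra ecuación de la sacudida j(t) = -640·cos(4·t) 1 vez. La derivada de la sacudida da el snap: s(t) = 2560·sin(4·t). Usando s(t) = 2560·sin(4·t) y sustituyendo t = pi/8, encontramos s = 2560.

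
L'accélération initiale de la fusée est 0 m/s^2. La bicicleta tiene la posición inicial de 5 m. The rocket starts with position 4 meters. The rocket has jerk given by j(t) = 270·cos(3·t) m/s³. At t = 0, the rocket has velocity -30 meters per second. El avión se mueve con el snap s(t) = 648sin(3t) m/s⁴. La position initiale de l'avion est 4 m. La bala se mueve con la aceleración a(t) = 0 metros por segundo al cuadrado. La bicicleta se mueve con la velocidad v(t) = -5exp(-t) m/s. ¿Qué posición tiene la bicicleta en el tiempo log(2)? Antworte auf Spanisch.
Partiendo de la velocidad v(t) = -5·exp(-t), tomamos 1 antiderivada. La integral de la velocidad, con x(0) = 5, da la posición: x(t) = 5·exp(-t). De la ecuación de la posición x(t) = 5·exp(-t), sustituimos t = log(2) para obtener x = 5/2.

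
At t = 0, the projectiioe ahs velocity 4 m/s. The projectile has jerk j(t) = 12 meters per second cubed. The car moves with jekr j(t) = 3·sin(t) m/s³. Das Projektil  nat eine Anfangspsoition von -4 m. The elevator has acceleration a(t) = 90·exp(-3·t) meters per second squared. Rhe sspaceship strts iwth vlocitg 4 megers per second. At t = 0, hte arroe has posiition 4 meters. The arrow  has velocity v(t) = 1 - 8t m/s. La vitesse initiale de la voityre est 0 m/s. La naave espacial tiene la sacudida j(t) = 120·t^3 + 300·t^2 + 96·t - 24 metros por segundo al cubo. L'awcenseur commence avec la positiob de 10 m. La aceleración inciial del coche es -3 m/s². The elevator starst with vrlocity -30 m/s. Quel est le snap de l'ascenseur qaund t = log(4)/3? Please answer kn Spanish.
Partiendo de la aceleración a(t) = 90·exp(-3·t), tomamos 2 derivadas. La derivada de la aceleración da la sacudida: j(t) = -270·exp(-3·t). Derivando la sacudida, obtenemos el snap: s(t) = 810·exp(-3·t). De la ecuación del snap s(t) = 810·exp(-3·t), sustituimos t = log(4)/3 para obtener s = 405/2.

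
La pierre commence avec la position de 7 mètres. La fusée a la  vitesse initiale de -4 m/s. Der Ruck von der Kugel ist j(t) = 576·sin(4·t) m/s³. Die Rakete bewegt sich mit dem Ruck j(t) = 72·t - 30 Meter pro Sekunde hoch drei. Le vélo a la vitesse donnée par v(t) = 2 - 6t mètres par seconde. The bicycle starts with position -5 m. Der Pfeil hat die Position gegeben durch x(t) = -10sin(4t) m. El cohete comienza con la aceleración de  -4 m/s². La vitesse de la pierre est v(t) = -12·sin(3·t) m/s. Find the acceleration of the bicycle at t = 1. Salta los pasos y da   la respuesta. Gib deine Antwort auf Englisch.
The acceleration at t = 1 is a = -6.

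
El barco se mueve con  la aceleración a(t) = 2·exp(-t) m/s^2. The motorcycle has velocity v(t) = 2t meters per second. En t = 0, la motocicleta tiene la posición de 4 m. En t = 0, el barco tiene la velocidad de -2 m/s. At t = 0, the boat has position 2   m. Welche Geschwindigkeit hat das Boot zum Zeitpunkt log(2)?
Wir müssen unsere Gleichung für die Beschleunigung a(t) = 2·exp(-t) 1-mal integrieren. Durch Integration von der Beschleunigung und Verwendung der Anfangsbedingung v(0) = -2, erhalten wir v(t) = -2·exp(-t). Mit v(t) = -2·exp(-t) und Einsetzen von t = log(2), finden wir v = -1.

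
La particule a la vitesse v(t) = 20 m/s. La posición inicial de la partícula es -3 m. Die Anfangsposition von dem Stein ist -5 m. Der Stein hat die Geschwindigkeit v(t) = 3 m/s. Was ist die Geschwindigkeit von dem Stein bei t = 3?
Aus der Gleichung für die Geschwindigkeit v(t) = 3, setzen wir t = 3 ein und erhalten v = 3.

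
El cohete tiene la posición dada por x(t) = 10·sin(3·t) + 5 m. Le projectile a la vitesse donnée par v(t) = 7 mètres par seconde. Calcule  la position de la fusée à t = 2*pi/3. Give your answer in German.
Aus der Gleichung für die Position x(t) = 10·sin(3·t) + 5, setzen wir t = 2*pi/3 ein und erhalten x = 5.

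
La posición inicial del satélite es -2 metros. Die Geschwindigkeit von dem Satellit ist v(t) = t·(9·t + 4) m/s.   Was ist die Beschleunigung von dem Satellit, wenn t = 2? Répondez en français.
Nous devons dériver notre équation de la vitesse v(t) = t·(9·t + 4) 1 fois. En dérivant la vitesse, nous obtenons l'accélération: a(t) = 18·t + 4. De l'équation de l'accélération a(t) = 18·t + 4, nous substituons t = 2 pour obtenir a = 40.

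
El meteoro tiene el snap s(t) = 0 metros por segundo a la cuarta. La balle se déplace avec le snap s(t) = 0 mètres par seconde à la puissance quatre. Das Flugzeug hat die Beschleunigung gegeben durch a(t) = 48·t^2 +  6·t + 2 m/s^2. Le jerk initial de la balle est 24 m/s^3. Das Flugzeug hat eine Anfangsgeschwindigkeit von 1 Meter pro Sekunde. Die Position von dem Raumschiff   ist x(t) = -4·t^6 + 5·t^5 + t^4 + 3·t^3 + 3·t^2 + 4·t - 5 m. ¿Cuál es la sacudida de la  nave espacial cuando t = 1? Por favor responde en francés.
Nous devons dériver notre équation de la position x(t) = -4·t^6 + 5·t^5 + t^4 + 3·t^3 + 3·t^2 + 4·t - 5 3 fois. La dérivée de la position donne la vitesse: v(t) = -24·t^5 + 25·t^4 + 4·t^3 + 9·t^2 + 6·t + 4. En dérivant la vitesse, nous obtenons l'accélération: a(t) = -120·t^4 + 100·t^3 + 12·t^2 + 18·t + 6. La dérivée de l'accélération donne le jerk: j(t) = -480·t^3 + 300·t^2 + 24·t + 18. En utilisant j(t) = -480·t^3 + 300·t^2 + 24·t + 18 et en substituant t = 1, nous trouvons j = -138.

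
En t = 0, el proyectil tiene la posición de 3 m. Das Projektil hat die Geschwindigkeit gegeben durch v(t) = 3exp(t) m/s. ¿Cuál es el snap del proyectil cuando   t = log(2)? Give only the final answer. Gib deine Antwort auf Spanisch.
En t = log(2), s = 6.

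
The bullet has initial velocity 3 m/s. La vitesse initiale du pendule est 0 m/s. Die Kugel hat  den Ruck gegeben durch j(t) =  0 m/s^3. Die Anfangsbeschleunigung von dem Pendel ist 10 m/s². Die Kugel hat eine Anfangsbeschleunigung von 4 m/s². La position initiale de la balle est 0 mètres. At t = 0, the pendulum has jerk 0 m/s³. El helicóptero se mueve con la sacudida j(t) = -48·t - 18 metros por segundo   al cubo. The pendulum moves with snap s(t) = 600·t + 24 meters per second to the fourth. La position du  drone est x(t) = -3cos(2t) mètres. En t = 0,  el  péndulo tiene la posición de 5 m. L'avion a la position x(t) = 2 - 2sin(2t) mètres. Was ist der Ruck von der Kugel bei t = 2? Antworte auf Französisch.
Nous avons le jerk j(t) = 0. En substituant t = 2: j(2) = 0.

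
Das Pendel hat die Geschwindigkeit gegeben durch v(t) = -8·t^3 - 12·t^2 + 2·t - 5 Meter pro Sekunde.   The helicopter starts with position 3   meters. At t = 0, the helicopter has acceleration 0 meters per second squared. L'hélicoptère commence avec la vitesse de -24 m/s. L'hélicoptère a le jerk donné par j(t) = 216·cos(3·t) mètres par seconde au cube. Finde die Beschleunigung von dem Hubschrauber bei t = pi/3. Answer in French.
Nous devons trouver la primitive de notre équation du jerk j(t) = 216·cos(3·t) 1 fois. La primitive du jerk est l'accélération. En utilisant a(0) = 0, nous obtenons a(t) = 72·sin(3·t). De l'équation de l'accélération a(t) = 72·sin(3·t), nous substituons t = pi/3 pour obtenir a = 0.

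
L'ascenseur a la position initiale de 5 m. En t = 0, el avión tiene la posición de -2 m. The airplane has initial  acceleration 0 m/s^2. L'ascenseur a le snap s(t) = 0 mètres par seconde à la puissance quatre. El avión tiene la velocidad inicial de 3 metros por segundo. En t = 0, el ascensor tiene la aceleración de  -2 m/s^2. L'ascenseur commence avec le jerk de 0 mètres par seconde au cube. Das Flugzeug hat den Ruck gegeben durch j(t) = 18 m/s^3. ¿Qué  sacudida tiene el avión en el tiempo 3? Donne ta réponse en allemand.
Wir haben den Ruck j(t) = 18. Durch Einsetzen von t = 3: j(3) = 18.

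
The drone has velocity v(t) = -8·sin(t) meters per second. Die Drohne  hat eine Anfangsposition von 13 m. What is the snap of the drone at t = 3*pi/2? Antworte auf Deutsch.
Wir müssen unsere Gleichung für die Geschwindigkeit v(t) = -8·sin(t) 3-mal ableiten. Die Ableitung von der Geschwindigkeit ergibt die Beschleunigung: a(t) = -8·cos(t). Die Ableitung von der Beschleunigung ergibt den Ruck: j(t) = 8·sin(t). Durch Ableiten von dem Ruck erhalten wir den Snap: s(t) = 8·cos(t). Mit s(t) = 8·cos(t) und Einsetzen von t = 3*pi/2, finden wir s = 0.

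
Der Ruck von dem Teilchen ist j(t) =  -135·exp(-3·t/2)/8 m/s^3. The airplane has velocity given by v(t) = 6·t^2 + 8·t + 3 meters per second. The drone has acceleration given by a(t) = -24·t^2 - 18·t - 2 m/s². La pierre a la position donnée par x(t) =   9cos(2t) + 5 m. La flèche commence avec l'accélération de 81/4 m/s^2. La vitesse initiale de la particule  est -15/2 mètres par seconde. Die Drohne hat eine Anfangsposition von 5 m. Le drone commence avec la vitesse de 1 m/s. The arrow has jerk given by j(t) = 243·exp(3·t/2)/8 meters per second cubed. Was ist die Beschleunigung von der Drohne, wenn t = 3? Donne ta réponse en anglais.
From the given acceleration equation a(t) = -24·t^2 - 18·t - 2, we substitute t = 3 to get a = -272.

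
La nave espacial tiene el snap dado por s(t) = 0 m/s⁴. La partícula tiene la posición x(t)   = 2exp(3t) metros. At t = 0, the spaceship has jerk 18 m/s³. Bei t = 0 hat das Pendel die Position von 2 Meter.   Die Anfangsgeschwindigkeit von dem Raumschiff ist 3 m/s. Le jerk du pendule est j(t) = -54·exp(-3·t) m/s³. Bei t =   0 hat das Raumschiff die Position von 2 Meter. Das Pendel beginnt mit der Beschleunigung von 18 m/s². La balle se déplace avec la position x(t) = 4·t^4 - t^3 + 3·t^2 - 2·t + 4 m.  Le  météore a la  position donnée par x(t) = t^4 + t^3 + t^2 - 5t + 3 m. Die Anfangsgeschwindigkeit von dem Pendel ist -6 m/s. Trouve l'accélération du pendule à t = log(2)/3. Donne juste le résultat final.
À t = log(2)/3, a = 9.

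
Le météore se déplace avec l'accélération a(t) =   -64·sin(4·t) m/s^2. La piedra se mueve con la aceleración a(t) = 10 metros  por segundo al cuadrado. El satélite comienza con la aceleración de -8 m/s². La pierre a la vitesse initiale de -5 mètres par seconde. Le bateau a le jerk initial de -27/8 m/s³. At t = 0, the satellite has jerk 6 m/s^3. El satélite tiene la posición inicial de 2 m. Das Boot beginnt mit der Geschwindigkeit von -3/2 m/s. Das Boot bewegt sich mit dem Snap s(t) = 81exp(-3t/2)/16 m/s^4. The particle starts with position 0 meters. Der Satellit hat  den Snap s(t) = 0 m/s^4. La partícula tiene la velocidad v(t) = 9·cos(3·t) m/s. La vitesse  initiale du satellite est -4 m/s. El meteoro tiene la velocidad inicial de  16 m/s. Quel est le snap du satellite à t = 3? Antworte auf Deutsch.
Mit s(t) = 0 und Einsetzen von t = 3, finden wir s = 0.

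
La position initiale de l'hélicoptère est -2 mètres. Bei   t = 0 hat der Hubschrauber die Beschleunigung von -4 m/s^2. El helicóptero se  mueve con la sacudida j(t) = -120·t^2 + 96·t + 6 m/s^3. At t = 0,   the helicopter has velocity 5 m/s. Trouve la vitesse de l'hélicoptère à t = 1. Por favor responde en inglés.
We must find the integral of our jerk equation j(t) = -120·t^2 + 96·t + 6 2 times. Integrating jerk and using the initial condition a(0) = -4, we get a(t) = -40·t^3 + 48·t^2 + 6·t - 4. Integrating acceleration and using the initial condition v(0) = 5, we get v(t) = -10·t^4 + 16·t^3 + 3·t^2 - 4·t + 5. Using v(t) = -10·t^4 + 16·t^3 + 3·t^2 - 4·t + 5 and substituting t = 1, we find v = 10.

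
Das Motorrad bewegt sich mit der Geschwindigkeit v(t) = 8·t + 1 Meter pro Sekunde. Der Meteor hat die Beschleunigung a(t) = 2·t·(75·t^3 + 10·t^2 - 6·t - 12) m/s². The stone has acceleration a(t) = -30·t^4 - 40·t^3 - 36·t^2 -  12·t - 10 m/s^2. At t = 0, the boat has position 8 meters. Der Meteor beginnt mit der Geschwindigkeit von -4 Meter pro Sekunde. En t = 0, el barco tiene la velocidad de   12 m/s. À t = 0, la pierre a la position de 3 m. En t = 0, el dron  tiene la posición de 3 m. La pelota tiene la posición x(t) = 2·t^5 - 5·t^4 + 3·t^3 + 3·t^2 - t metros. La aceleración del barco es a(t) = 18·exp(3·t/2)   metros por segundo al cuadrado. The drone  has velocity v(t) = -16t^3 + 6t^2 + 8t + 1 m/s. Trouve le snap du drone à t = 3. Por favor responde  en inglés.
We must differentiate our velocity equation v(t) = -16·t^3 + 6·t^2 + 8·t + 1 3 times. The derivative of velocity gives acceleration: a(t) = -48·t^2 + 12·t + 8. Differentiating acceleration, we get jerk: j(t) = 12 - 96·t. Taking d/dt of j(t), we find s(t) = -96. We have snap s(t) = -96. Substituting t = 3: s(3) = -96.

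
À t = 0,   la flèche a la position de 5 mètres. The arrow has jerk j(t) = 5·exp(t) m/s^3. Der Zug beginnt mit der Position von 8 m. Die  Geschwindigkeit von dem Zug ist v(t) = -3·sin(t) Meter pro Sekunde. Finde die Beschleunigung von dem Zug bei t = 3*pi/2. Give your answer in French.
Pour résoudre ceci, nous devons prendre 1 dérivée de notre équation de la vitesse v(t) = -3·sin(t). La dérivée de la vitesse donne l'accélération: a(t) = -3·cos(t). En utilisant a(t) = -3·cos(t) et en substituant t = 3*pi/2, nous trouvons a = 0.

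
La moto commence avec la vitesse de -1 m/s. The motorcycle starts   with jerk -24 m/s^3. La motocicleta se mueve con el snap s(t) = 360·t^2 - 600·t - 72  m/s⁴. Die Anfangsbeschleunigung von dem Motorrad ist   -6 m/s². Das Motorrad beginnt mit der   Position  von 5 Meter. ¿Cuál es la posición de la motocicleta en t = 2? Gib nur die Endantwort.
La respuesta es -185.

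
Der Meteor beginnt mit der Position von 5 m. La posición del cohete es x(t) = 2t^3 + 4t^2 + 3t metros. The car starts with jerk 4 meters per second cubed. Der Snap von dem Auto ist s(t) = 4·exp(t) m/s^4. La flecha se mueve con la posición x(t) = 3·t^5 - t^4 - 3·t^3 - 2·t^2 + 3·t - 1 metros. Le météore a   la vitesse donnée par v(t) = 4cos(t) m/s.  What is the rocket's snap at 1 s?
We must differentiate our position equation x(t) = 2·t^3 + 4·t^2 + 3·t 4 times. Differentiating position, we get velocity: v(t) = 6·t^2 + 8·t + 3. Taking d/dt of v(t), we find a(t) = 12·t + 8. The derivative of acceleration gives jerk: j(t) = 12. The derivative of jerk gives snap: s(t) = 0. Using s(t) = 0 and substituting t = 1, we find s = 0.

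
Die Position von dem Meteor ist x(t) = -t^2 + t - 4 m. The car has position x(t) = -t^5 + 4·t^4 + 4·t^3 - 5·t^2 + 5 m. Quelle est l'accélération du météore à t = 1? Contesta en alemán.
Um dies zu lösen, müssen wir 2 Ableitungen unserer Gleichung für die Position x(t) = -t^2 + t - 4 nehmen. Durch Ableiten von der Position erhalten wir die Geschwindigkeit: v(t) = 1 - 2·t. Durch Ableiten von der Geschwindigkeit erhalten wir die Beschleunigung: a(t) = -2. Wir haben die Beschleunigung a(t) = -2. Durch Einsetzen von t = 1: a(1) = -2.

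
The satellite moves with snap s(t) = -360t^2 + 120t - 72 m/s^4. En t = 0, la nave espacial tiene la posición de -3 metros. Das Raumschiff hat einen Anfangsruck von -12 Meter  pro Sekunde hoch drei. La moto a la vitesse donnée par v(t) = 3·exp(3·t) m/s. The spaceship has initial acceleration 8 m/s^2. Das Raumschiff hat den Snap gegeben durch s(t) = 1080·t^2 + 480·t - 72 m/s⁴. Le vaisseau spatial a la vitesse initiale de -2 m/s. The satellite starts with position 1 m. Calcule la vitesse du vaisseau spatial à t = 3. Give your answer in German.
Ausgehend von dem Snap s(t) = 1080·t^2 + 480·t - 72, nehmen wir 3 Integrale. Durch Integration von dem Snap und Verwendung der Anfangsbedingung j(0) = -12, erhalten wir j(t) = 360·t^3 + 240·t^2 - 72·t - 12. Das Integral von dem Ruck ist die Beschleunigung. Mit a(0) = 8 erhalten wir a(t) = 90·t^4 + 80·t^3 - 36·t^2 - 12·t + 8. Das Integral von der Beschleunigung, mit v(0) = -2, ergibt die Geschwindigkeit: v(t) = 18·t^5 + 20·t^4 - 12·t^3 - 6·t^2 + 8·t - 2. Aus der Gleichung für die Geschwindigkeit v(t) = 18·t^5 + 20·t^4 - 12·t^3 - 6·t^2 + 8·t - 2, setzen wir t = 3 ein und erhalten v = 5638.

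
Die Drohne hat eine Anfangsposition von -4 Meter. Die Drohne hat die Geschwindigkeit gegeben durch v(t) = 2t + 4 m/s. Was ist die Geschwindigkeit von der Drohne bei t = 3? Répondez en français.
En utilisant v(t) = 2·t + 4 et en substituant t = 3, nous trouvons v = 10.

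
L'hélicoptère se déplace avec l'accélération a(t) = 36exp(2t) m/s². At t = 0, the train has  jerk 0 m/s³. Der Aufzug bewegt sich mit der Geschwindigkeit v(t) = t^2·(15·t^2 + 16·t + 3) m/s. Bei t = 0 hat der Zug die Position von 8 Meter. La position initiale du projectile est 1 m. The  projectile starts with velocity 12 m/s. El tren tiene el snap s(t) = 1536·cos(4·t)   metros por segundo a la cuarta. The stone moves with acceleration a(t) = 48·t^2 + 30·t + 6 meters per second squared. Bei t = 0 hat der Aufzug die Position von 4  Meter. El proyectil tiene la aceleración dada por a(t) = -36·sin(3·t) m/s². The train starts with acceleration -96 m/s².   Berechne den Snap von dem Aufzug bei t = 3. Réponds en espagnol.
Para resolver esto, necesitamos tomar 3 derivadas de nuestra ecuación de la velocidad v(t) = t^2·(15·t^2 + 16·t + 3). La derivada de la velocidad da la aceleración: a(t) = t^2·(30·t + 16) + 2·t·(15·t^2 + 16·t + 3). La derivada de la aceleración da la sacudida: j(t) = 60·t^2 + 4·t·(30·t + 16) + 32·t + 6. Tomando d/dt de j(t), encontramos s(t) = 360·t + 96. De la ecuación del snap s(t) = 360·t + 96, sustituimos t = 3 para obtener s = 1176.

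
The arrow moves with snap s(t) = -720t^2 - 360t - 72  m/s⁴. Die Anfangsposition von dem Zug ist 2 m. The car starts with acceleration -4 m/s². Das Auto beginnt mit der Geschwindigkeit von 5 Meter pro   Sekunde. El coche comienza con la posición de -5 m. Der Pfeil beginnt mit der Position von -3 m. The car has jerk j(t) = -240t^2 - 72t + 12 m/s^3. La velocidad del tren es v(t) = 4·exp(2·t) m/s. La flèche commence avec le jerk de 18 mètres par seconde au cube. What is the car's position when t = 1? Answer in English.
Starting from jerk j(t) = -240·t^2 - 72·t + 12, we take 3 antiderivatives. Taking ∫j(t)dt and applying a(0) = -4, we find a(t) = -80·t^3 - 36·t^2 + 12·t - 4. Taking ∫a(t)dt and applying v(0) = 5, we find v(t) = -20·t^4 - 12·t^3 + 6·t^2 - 4·t + 5. The antiderivative of velocity is position. Using x(0) = -5, we get x(t) = -4·t^5 - 3·t^4 + 2·t^3 - 2·t^2 + 5·t - 5. Using x(t) = -4·t^5 - 3·t^4 + 2·t^3 - 2·t^2 + 5·t - 5 and substituting t = 1, we find x = -7.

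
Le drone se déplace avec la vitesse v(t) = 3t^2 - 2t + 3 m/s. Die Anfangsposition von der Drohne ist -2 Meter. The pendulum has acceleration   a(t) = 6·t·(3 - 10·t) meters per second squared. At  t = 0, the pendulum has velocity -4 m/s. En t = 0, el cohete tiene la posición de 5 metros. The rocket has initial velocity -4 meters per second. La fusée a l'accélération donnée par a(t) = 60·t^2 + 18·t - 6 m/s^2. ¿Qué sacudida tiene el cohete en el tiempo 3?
Debemos derivar nuestra ecuación de la aceleración a(t) = 60·t^2 + 18·t - 6 1 vez. Tomando d/dt de a(t), encontramos j(t) = 120·t + 18. De la ecuación de la sacudida j(t) = 120·t + 18, sustituimos t = 3 para obtener j = 378.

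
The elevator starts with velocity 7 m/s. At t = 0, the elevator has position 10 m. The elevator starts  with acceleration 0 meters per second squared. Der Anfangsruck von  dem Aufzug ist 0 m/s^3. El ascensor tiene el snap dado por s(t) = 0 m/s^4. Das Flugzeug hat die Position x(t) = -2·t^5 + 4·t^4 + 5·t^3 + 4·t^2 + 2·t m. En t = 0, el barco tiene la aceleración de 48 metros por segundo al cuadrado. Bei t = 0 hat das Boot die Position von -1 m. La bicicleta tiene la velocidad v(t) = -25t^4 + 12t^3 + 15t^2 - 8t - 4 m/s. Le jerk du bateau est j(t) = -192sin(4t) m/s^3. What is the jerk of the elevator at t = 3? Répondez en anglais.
We need to integrate our snap equation s(t) = 0 1 time. Taking ∫s(t)dt and applying j(0) = 0, we find j(t) = 0. Using j(t) = 0 and substituting t = 3, we find j = 0.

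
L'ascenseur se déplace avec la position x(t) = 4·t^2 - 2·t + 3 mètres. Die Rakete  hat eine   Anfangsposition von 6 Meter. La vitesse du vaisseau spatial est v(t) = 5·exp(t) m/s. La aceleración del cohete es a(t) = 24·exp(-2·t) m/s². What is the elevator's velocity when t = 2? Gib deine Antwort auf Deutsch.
Wir müssen unsere Gleichung für die Position x(t) = 4·t^2 - 2·t + 3 1-mal ableiten. Mit d/dt von x(t) finden wir v(t) = 8·t - 2. Wir haben die Geschwindigkeit v(t) = 8·t - 2. Durch Einsetzen von t = 2: v(2) = 14.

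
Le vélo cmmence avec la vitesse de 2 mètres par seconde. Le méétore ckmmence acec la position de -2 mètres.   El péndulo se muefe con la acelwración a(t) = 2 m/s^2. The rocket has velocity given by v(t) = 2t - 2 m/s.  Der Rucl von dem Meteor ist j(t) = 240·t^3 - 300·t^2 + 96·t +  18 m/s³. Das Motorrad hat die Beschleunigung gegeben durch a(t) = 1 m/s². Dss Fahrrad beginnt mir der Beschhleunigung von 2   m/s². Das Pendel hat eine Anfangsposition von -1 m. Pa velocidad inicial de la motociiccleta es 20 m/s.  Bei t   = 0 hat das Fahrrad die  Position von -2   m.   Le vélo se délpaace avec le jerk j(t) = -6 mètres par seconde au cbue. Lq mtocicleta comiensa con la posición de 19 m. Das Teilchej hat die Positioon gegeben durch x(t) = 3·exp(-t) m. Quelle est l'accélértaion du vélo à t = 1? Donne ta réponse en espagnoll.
Debemos encontrar la antiderivada de nuestra ecuación de la sacudida j(t) = -6 1 vez. La antiderivada de la sacudida, con a(0) = 2, da la aceleración: a(t) = 2 - 6·t. De la ecuación de la aceleración a(t) = 2 - 6·t, sustituimos t = 1 para obtener a = -4.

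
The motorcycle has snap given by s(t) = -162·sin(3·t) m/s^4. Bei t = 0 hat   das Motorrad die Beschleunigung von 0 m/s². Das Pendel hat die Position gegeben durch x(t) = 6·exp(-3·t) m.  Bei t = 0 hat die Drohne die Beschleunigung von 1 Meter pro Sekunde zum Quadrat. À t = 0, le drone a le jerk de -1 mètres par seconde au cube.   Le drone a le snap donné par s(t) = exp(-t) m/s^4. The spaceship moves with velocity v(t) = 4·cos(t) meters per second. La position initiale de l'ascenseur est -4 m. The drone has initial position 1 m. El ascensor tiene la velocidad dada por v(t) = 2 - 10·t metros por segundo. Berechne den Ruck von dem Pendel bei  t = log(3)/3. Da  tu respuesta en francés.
Pour résoudre ceci, nous devons prendre 3 dérivées de notre équation de la position x(t) = 6·exp(-3·t). La dérivée de la position donne la vitesse: v(t) = -18·exp(-3·t). En prenant d/dt de v(t), nous trouvons a(t) = 54·exp(-3·t). En dérivant l'accélération, nous obtenons le jerk: j(t) = -162·exp(-3·t). De l'équation du jerk j(t) = -162·exp(-3·t), nous substituons t = log(3)/3 pour obtenir j = -54.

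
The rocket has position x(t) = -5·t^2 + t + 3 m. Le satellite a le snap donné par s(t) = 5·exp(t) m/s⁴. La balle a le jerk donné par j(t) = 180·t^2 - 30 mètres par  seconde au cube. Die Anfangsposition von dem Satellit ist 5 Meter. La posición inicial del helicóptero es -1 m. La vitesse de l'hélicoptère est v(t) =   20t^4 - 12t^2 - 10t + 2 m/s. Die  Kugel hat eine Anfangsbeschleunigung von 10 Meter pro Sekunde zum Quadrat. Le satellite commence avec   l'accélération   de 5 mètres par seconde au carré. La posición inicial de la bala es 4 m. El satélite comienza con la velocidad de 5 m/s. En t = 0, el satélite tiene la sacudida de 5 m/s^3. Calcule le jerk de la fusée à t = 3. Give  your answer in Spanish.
Partiendo de la posición x(t) = -5·t^2 + t + 3, tomamos 3 derivadas. Tomando d/dt de x(t), encontramos v(t) = 1 - 10·t. Tomando d/dt de v(t), encontramos a(t) = -10. Derivando la aceleración, obtenemos la sacudida: j(t) = 0. Usando j(t) = 0 y sustituyendo t = 3, encontramos j = 0.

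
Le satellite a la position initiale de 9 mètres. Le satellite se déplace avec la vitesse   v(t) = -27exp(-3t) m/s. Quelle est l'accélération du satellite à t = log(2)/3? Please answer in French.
Nous devons dériver notre équation de la vitesse v(t) = -27·exp(-3·t) 1 fois. La dérivée de la vitesse donne l'accélération: a(t) = 81·exp(-3·t). Nous avons l'accélération a(t) = 81·exp(-3·t). En substituant t = log(2)/3: a(log(2)/3) = 81/2.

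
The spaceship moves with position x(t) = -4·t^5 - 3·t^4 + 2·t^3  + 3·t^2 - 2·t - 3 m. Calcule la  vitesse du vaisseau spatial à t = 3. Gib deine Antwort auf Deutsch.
Wir müssen unsere Gleichung für die Position x(t) = -4·t^5 - 3·t^4 + 2·t^3 + 3·t^2 - 2·t - 3 1-mal ableiten. Durch Ableiten von der Position erhalten wir die Geschwindigkeit: v(t) = -20·t^4 - 12·t^3 + 6·t^2 + 6·t - 2. Mit v(t) = -20·t^4 - 12·t^3 + 6·t^2 + 6·t - 2 und Einsetzen von t = 3, finden wir v = -1874.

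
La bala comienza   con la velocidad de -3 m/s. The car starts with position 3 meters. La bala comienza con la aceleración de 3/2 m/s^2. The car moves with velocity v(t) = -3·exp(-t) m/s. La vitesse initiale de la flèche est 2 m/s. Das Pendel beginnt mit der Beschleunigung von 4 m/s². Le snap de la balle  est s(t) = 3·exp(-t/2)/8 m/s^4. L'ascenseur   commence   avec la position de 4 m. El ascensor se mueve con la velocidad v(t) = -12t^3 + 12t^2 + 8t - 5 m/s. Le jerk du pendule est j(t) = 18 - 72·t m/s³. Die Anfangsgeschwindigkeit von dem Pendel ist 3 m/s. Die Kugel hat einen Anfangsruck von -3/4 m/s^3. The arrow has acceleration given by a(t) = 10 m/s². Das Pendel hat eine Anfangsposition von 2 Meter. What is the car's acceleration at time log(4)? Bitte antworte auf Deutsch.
Um dies zu lösen, müssen wir 1 Ableitung unserer Gleichung für die Geschwindigkeit v(t) = -3·exp(-t) nehmen. Mit d/dt von v(t) finden wir a(t) = 3·exp(-t). Wir haben die Beschleunigung a(t) = 3·exp(-t). Durch Einsetzen von t = log(4): a(log(4)) = 3/4.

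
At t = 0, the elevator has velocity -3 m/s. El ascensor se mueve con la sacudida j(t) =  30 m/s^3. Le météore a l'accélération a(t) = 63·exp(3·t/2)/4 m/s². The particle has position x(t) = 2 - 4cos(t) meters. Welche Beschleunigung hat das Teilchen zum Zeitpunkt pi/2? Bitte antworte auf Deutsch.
Ausgehend von der Position x(t) = 2 - 4·cos(t), nehmen wir 2 Ableitungen. Mit d/dt von x(t) finden wir v(t) = 4·sin(t). Durch Ableiten von der Geschwindigkeit erhalten wir die Beschleunigung: a(t) = 4·cos(t). Wir haben die Beschleunigung a(t) = 4·cos(t). Durch Einsetzen von t = pi/2: a(pi/2) = 0.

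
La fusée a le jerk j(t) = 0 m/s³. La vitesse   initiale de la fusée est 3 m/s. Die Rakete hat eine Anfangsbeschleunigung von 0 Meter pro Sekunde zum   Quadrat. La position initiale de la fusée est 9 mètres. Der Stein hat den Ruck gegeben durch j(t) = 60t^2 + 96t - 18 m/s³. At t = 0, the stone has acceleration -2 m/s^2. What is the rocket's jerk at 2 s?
Using j(t) = 0 and substituting t = 2, we find j = 0.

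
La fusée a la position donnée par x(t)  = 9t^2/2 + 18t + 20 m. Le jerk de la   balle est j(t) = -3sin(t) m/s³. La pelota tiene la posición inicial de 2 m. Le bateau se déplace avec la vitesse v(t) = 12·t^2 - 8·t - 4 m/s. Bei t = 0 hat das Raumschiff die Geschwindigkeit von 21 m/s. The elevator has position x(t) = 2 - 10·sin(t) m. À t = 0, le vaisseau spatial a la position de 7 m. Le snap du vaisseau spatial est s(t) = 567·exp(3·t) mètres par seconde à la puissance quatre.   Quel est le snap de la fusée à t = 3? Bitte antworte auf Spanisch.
Para resolver esto, necesitamos tomar 4 derivadas de nuestra ecuación de la posición x(t) = 9·t^2/2 + 18·t + 20. La derivada de la posición da la velocidad: v(t) = 9·t + 18. Tomando d/dt de v(t), encontramos a(t) = 9. Tomando d/dt de a(t), encontramos j(t) = 0. La derivada de la sacudida da el snap: s(t) = 0. De la ecuación del snap s(t) = 0, sustituimos t = 3 para obtener s = 0.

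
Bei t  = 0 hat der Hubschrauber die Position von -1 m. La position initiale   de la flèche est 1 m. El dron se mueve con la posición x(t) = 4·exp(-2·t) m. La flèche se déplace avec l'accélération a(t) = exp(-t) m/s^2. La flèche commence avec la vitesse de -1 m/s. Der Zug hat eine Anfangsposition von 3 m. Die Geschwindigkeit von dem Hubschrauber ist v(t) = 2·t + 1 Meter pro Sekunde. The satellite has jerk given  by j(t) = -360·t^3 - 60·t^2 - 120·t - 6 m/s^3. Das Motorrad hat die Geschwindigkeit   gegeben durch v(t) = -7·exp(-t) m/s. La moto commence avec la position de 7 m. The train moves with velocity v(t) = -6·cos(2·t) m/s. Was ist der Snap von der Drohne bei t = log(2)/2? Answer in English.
Starting from position x(t) = 4·exp(-2·t), we take 4 derivatives. The derivative of position gives velocity: v(t) = -8·exp(-2·t). The derivative of velocity gives acceleration: a(t) = 16·exp(-2·t). The derivative of acceleration gives jerk: j(t) = -32·exp(-2·t). The derivative of jerk gives snap: s(t) = 64·exp(-2·t). From the given snap equation s(t) = 64·exp(-2·t), we substitute t = log(2)/2 to get s = 32.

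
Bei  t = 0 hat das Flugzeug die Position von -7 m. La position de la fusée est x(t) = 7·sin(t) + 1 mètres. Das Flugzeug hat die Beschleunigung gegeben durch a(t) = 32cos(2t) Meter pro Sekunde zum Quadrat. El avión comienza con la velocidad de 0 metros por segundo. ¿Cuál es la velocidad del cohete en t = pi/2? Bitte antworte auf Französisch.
Pour résoudre ceci, nous devons prendre 1 dérivée de notre équation de la position x(t) = 7·sin(t) + 1. La dérivée de la position donne la vitesse: v(t) = 7·cos(t). En utilisant v(t) = 7·cos(t) et en substituant t = pi/2, nous trouvons v = 0.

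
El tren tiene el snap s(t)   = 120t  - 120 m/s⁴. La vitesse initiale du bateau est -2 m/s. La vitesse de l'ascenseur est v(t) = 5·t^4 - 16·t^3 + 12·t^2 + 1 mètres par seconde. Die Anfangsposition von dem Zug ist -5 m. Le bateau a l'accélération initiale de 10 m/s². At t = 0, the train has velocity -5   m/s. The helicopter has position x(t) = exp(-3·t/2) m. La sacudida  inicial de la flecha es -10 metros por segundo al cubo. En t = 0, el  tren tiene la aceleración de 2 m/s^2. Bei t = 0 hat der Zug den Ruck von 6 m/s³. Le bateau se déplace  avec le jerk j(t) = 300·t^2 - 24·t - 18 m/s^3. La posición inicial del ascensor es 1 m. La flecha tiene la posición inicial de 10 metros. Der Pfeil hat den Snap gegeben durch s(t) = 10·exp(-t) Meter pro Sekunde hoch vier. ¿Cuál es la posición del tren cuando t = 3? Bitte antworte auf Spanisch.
Debemos encontrar la antiderivada de nuestra ecuación del snap s(t) = 120·t - 120 4 veces. La antiderivada del snap, con j(0) = 6, da la sacudida: j(t) = 60·t^2 - 120·t + 6. La antiderivada de la sacudida, con a(0) = 2, da la aceleración: a(t) = 20·t^3 - 60·t^2 + 6·t + 2. Tomando ∫a(t)dt y aplicando v(0) = -5, encontramos v(t) = 5·t^4 - 20·t^3 + 3·t^2 + 2·t - 5. La antiderivada de la velocidad es la posición. Usando x(0) = -5, obtenemos x(t) = t^5 - 5·t^4 + t^3 + t^2 - 5·t - 5. De la ecuación de la posición x(t) = t^5 - 5·t^4 + t^3 + t^2 - 5·t - 5, sustituimos t = 3 para obtener x = -146.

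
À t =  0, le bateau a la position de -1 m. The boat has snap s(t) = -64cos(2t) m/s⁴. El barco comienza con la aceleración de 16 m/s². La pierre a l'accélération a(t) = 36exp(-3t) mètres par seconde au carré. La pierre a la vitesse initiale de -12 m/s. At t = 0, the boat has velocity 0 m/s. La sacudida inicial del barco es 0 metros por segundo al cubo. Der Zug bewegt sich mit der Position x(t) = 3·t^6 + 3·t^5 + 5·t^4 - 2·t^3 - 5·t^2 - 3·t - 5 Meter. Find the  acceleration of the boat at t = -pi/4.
To solve this, we need to take 2 antiderivatives of our snap equation s(t) = -64·cos(2·t). The integral of snap is jerk. Using j(0) = 0, we get j(t) = -32·sin(2·t). The antiderivative of jerk, with a(0) = 16, gives acceleration: a(t) = 16·cos(2·t). Using a(t) = 16·cos(2·t) and substituting t = -pi/4, we find a = 0.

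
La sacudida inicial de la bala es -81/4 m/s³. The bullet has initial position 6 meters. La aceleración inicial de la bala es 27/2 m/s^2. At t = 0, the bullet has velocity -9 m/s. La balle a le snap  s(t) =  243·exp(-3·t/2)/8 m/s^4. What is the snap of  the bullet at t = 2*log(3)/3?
Using s(t) = 243·exp(-3·t/2)/8 and substituting t = 2*log(3)/3, we find s = 81/8.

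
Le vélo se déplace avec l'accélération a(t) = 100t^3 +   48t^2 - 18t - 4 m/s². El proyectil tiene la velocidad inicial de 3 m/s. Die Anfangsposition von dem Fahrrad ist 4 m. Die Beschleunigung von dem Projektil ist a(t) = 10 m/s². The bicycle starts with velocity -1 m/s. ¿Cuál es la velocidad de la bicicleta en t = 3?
Necesitamos integrar nuestra ecuación de la aceleración a(t) = 100·t^3 + 48·t^2 - 18·t - 4 1 vez. Integrando la aceleración y usando la condición inicial v(0) = -1, obtenemos v(t) = 25·t^4 + 16·t^3 - 9·t^2 - 4·t - 1. De la ecuación de la velocidad v(t) = 25·t^4 + 16·t^3 - 9·t^2 - 4·t - 1, sustituimos t = 3 para obtener v = 2363.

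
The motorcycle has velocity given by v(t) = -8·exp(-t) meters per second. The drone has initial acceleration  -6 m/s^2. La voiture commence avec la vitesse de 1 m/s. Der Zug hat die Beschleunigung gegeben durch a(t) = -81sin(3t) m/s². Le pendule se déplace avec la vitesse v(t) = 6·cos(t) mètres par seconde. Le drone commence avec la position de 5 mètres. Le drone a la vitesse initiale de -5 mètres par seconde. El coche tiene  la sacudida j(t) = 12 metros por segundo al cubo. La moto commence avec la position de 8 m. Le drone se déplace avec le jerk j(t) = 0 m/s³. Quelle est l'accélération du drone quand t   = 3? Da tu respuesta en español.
Partiendo de la sacudida j(t) = 0, tomamos 1 antiderivada. La antiderivada de la sacudida es la aceleración. Usando a(0) = -6, obtenemos a(t) = -6. Usando a(t) = -6 y sustituyendo t = 3, encontramos a = -6.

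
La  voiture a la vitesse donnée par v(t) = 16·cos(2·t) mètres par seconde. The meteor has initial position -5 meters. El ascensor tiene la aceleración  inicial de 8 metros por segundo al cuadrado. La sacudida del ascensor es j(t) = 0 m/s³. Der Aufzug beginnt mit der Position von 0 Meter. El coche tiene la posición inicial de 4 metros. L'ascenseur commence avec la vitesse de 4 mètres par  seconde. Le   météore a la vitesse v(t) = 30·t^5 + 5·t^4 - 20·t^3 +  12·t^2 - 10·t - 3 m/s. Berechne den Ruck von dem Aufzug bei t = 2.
Aus der Gleichung für den Ruck j(t) = 0, setzen wir t = 2 ein und erhalten j = 0.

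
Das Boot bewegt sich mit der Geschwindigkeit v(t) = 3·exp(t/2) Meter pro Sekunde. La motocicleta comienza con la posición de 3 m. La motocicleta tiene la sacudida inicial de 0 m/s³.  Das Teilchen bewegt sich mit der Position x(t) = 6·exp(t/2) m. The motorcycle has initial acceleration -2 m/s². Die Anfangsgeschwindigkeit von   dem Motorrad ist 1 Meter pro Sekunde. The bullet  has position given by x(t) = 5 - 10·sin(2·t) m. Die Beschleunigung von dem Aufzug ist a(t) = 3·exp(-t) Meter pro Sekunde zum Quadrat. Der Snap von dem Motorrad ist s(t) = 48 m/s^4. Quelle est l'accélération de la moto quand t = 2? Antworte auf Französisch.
En partant du snap s(t) = 48, nous prenons 2 intégrales. En prenant ∫s(t)dt et en appliquant j(0) = 0, nous trouvons j(t) = 48·t. L'intégrale du jerk est l'accélération. En utilisant a(0) = -2, nous obtenons a(t) = 24·t^2 - 2. En utilisant a(t) = 24·t^2 - 2 et en substituant t = 2, nous trouvons a = 94.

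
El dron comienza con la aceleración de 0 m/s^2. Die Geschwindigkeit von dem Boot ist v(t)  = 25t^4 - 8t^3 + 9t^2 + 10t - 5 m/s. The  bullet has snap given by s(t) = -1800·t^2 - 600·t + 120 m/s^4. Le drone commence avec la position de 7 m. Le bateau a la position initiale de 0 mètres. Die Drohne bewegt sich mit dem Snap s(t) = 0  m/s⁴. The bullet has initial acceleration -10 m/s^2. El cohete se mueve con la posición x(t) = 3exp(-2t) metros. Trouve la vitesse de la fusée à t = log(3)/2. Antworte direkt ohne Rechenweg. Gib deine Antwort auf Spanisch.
La respuesta es -2.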